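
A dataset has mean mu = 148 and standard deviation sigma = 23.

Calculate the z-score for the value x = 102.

-2

Step 1: Recall the z-score formula: z = (x - mu) / sigma
Step 2: Substitute values: z = (102 - 148) / 23
Step 3: z = -46 / 23 = -2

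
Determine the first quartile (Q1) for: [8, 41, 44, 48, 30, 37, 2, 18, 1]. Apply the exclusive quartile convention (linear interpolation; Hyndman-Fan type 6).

5

Step 1: Sort the data: [1, 2, 8, 18, 30, 37, 41, 44, 48]
Step 2: n = 9
Step 3: Using the exclusive quartile method:
  Q1 = 5
  Q2 (median) = 30
  Q3 = 42.5
  IQR = Q3 - Q1 = 42.5 - 5 = 37.5
Step 4: Q1 = 5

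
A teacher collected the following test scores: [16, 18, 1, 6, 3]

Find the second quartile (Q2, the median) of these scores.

6

Step 1: Sort the data: [1, 3, 6, 16, 18]
Step 2: n = 5
Step 3: Q2 is the median. Since n is odd, it is the middle value at position 3: 6
Step 4: Q2 = 6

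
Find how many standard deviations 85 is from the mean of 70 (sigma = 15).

1

Step 1: Recall the z-score formula: z = (x - mu) / sigma
Step 2: Substitute values: z = (85 - 70) / 15
Step 3: z = 15 / 15 = 1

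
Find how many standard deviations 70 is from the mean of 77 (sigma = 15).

-0.4667

Step 1: Recall the z-score formula: z = (x - mu) / sigma
Step 2: Substitute values: z = (70 - 77) / 15
Step 3: z = -7 / 15 = -0.4667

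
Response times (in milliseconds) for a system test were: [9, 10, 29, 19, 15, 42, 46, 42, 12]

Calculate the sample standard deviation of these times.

15.0868

Step 1: Compute the mean: 24.8889
Step 2: Sum of squared deviations from the mean: 1820.8889
Step 3: Sample variance = 1820.8889 / 8 = 227.6111
Step 4: Standard deviation = sqrt(227.6111) = 15.0868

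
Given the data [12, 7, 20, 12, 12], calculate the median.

12

Step 1: Sort the data in ascending order: [7, 12, 12, 12, 20]
Step 2: The number of values is n = 5.
Step 3: Since n is odd, the median is the middle value at position 3: 12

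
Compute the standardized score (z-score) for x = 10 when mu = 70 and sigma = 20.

-3

Step 1: Recall the z-score formula: z = (x - mu) / sigma
Step 2: Substitute values: z = (10 - 70) / 20
Step 3: z = -60 / 20 = -3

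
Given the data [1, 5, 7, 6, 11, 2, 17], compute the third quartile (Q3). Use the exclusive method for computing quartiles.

11

Step 1: Sort the data: [1, 2, 5, 6, 7, 11, 17]
Step 2: n = 7
Step 3: Using the exclusive quartile method:
  Q1 = 2
  Q2 (median) = 6
  Q3 = 11
  IQR = Q3 - Q1 = 11 - 2 = 9
Step 4: Q3 = 11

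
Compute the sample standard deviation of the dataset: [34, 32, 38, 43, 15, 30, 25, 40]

8.999

Step 1: Compute the mean: 32.125
Step 2: Sum of squared deviations from the mean: 566.875
Step 3: Sample variance = 566.875 / 7 = 80.9821
Step 4: Standard deviation = sqrt(80.9821) = 8.999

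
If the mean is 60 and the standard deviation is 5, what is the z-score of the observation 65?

1

Step 1: Recall the z-score formula: z = (x - mu) / sigma
Step 2: Substitute values: z = (65 - 60) / 5
Step 3: z = 5 / 5 = 1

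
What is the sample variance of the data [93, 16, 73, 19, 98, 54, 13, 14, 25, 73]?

1176.1778

Step 1: Compute the mean: (93 + 16 + 73 + 19 + 98 + 54 + 13 + 14 + 25 + 73) / 10 = 47.8
Step 2: Compute squared deviations from the mean:
  (93 - 47.8)^2 = 2043.04
  (16 - 47.8)^2 = 1011.24
  (73 - 47.8)^2 = 635.04
  (19 - 47.8)^2 = 829.44
  (98 - 47.8)^2 = 2520.04
  (54 - 47.8)^2 = 38.44
  (13 - 47.8)^2 = 1211.04
  (14 - 47.8)^2 = 1142.44
  (25 - 47.8)^2 = 519.84
  (73 - 47.8)^2 = 635.04
Step 3: Sum of squared deviations = 10585.6
Step 4: Sample variance = 10585.6 / 9 = 1176.1778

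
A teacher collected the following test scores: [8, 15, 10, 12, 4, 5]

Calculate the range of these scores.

11

Step 1: Identify the maximum value: max = 15
Step 2: Identify the minimum value: min = 4
Step 3: Range = max - min = 15 - 4 = 11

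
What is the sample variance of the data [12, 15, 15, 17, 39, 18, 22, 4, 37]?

129.6111

Step 1: Compute the mean: (12 + 15 + 15 + 17 + 39 + 18 + 22 + 4 + 37) / 9 = 19.8889
Step 2: Compute squared deviations from the mean:
  (12 - 19.8889)^2 = 62.2346
  (15 - 19.8889)^2 = 23.9012
  (15 - 19.8889)^2 = 23.9012
  (17 - 19.8889)^2 = 8.3457
  (39 - 19.8889)^2 = 365.2346
  (18 - 19.8889)^2 = 3.5679
  (22 - 19.8889)^2 = 4.4568
  (4 - 19.8889)^2 = 252.4568
  (37 - 19.8889)^2 = 292.7901
Step 3: Sum of squared deviations = 1036.8889
Step 4: Sample variance = 1036.8889 / 8 = 129.6111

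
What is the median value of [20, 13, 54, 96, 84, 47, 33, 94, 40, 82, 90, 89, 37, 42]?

50.5

Step 1: Sort the data in ascending order: [13, 20, 33, 37, 40, 42, 47, 54, 82, 84, 89, 90, 94, 96]
Step 2: The number of values is n = 14.
Step 3: Since n is even, the median is the average of positions 7 and 8:
  Median = (47 + 54) / 2 = 50.5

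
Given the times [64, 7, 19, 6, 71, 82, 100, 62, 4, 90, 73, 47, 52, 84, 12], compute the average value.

51.5333

Step 1: Sum all values: 64 + 7 + 19 + 6 + 71 + 82 + 100 + 62 + 4 + 90 + 73 + 47 + 52 + 84 + 12 = 773
Step 2: Count the number of values: n = 15
Step 3: Mean = sum / n = 773 / 15 = 51.5333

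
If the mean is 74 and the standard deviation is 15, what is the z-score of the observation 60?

-0.9333

Step 1: Recall the z-score formula: z = (x - mu) / sigma
Step 2: Substitute values: z = (60 - 74) / 15
Step 3: z = -14 / 15 = -0.9333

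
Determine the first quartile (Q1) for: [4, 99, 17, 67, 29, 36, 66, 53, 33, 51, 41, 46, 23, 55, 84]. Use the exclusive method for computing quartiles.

29

Step 1: Sort the data: [4, 17, 23, 29, 33, 36, 41, 46, 51, 53, 55, 66, 67, 84, 99]
Step 2: n = 15
Step 3: Using the exclusive quartile method:
  Q1 = 29
  Q2 (median) = 46
  Q3 = 66
  IQR = Q3 - Q1 = 66 - 29 = 37
Step 4: Q1 = 29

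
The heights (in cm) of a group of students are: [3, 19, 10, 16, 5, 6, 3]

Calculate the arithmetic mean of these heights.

8.8571

Step 1: Sum all values: 3 + 19 + 10 + 16 + 5 + 6 + 3 = 62
Step 2: Count the number of values: n = 7
Step 3: Mean = sum / n = 62 / 7 = 8.8571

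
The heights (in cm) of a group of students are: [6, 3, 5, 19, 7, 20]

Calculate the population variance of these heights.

46.6667

Step 1: Compute the mean: (6 + 3 + 5 + 19 + 7 + 20) / 6 = 10
Step 2: Compute squared deviations from the mean:
  (6 - 10)^2 = 16
  (3 - 10)^2 = 49
  (5 - 10)^2 = 25
  (19 - 10)^2 = 81
  (7 - 10)^2 = 9
  (20 - 10)^2 = 100
Step 3: Sum of squared deviations = 280
Step 4: Population variance = 280 / 6 = 46.6667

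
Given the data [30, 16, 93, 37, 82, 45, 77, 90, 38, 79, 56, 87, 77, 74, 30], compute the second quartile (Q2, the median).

74

Step 1: Sort the data: [16, 30, 30, 37, 38, 45, 56, 74, 77, 77, 79, 82, 87, 90, 93]
Step 2: n = 15
Step 3: Q2 is the median. Since n is odd, it is the middle value at position 8: 74
Step 4: Q2 = 74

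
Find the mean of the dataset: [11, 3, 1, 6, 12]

6.6

Step 1: Sum all values: 11 + 3 + 1 + 6 + 12 = 33
Step 2: Count the number of values: n = 5
Step 3: Mean = sum / n = 33 / 5 = 6.6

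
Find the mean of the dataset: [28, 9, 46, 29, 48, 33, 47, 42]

35.25

Step 1: Sum all values: 28 + 9 + 46 + 29 + 48 + 33 + 47 + 42 = 282
Step 2: Count the number of values: n = 8
Step 3: Mean = sum / n = 282 / 8 = 35.25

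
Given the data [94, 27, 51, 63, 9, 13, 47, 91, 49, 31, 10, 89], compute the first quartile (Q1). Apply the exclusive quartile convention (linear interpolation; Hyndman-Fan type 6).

16.5

Step 1: Sort the data: [9, 10, 13, 27, 31, 47, 49, 51, 63, 89, 91, 94]
Step 2: n = 12
Step 3: Using the exclusive quartile method:
  Q1 = 16.5
  Q2 (median) = 48
  Q3 = 82.5
  IQR = Q3 - Q1 = 82.5 - 16.5 = 66
Step 4: Q1 = 16.5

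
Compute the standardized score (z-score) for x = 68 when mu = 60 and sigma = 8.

1

Step 1: Recall the z-score formula: z = (x - mu) / sigma
Step 2: Substitute values: z = (68 - 60) / 8
Step 3: z = 8 / 8 = 1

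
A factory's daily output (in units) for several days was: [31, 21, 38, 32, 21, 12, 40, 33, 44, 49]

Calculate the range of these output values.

37

Step 1: Identify the maximum value: max = 49
Step 2: Identify the minimum value: min = 12
Step 3: Range = max - min = 49 - 12 = 37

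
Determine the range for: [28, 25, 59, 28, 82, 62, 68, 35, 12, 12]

70

Step 1: Identify the maximum value: max = 82
Step 2: Identify the minimum value: min = 12
Step 3: Range = max - min = 82 - 12 = 70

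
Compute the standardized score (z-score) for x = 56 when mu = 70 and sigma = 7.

-2

Step 1: Recall the z-score formula: z = (x - mu) / sigma
Step 2: Substitute values: z = (56 - 70) / 7
Step 3: z = -14 / 7 = -2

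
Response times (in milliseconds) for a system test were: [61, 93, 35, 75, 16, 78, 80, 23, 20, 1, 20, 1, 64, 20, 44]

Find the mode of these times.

20

Step 1: Count the frequency of each value:
  1: appears 2 time(s)
  16: appears 1 time(s)
  20: appears 3 time(s)
  23: appears 1 time(s)
  35: appears 1 time(s)
  44: appears 1 time(s)
  61: appears 1 time(s)
  64: appears 1 time(s)
  75: appears 1 time(s)
  78: appears 1 time(s)
  80: appears 1 time(s)
  93: appears 1 time(s)
Step 2: The value 20 appears most frequently (3 times).
Step 3: Mode = 20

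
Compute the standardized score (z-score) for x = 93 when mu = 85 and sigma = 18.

0.4444

Step 1: Recall the z-score formula: z = (x - mu) / sigma
Step 2: Substitute values: z = (93 - 85) / 18
Step 3: z = 8 / 18 = 0.4444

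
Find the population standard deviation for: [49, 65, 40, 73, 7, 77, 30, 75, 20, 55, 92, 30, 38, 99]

26.6102

Step 1: Compute the mean: 53.5714
Step 2: Sum of squared deviations from the mean: 9913.4286
Step 3: Population variance = 9913.4286 / 14 = 708.102
Step 4: Standard deviation = sqrt(708.102) = 26.6102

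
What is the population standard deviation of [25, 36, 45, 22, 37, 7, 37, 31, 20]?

10.8878

Step 1: Compute the mean: 28.8889
Step 2: Sum of squared deviations from the mean: 1066.8889
Step 3: Population variance = 1066.8889 / 9 = 118.5432
Step 4: Standard deviation = sqrt(118.5432) = 10.8878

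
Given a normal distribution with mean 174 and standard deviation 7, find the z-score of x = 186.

1.7143

Step 1: Recall the z-score formula: z = (x - mu) / sigma
Step 2: Substitute values: z = (186 - 174) / 7
Step 3: z = 12 / 7 = 1.7143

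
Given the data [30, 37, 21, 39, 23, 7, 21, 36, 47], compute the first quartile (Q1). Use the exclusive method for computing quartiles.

21

Step 1: Sort the data: [7, 21, 21, 23, 30, 36, 37, 39, 47]
Step 2: n = 9
Step 3: Using the exclusive quartile method:
  Q1 = 21
  Q2 (median) = 30
  Q3 = 38
  IQR = Q3 - Q1 = 38 - 21 = 17
Step 4: Q1 = 21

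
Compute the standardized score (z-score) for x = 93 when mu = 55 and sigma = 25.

1.52

Step 1: Recall the z-score formula: z = (x - mu) / sigma
Step 2: Substitute values: z = (93 - 55) / 25
Step 3: z = 38 / 25 = 1.52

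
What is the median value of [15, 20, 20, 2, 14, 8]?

14.5

Step 1: Sort the data in ascending order: [2, 8, 14, 15, 20, 20]
Step 2: The number of values is n = 6.
Step 3: Since n is even, the median is the average of positions 3 and 4:
  Median = (14 + 15) / 2 = 14.5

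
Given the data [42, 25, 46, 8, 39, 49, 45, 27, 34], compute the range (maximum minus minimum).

41

Step 1: Identify the maximum value: max = 49
Step 2: Identify the minimum value: min = 8
Step 3: Range = max - min = 49 - 8 = 41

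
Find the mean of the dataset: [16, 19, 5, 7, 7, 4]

9.6667

Step 1: Sum all values: 16 + 19 + 5 + 7 + 7 + 4 = 58
Step 2: Count the number of values: n = 6
Step 3: Mean = sum / n = 58 / 6 = 9.6667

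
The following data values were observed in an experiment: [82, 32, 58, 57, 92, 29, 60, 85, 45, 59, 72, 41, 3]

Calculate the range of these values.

89

Step 1: Identify the maximum value: max = 92
Step 2: Identify the minimum value: min = 3
Step 3: Range = max - min = 92 - 3 = 89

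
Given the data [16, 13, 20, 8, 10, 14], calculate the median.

13.5

Step 1: Sort the data in ascending order: [8, 10, 13, 14, 16, 20]
Step 2: The number of values is n = 6.
Step 3: Since n is even, the median is the average of positions 3 and 4:
  Median = (13 + 14) / 2 = 13.5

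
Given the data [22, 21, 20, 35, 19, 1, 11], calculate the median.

20

Step 1: Sort the data in ascending order: [1, 11, 19, 20, 21, 22, 35]
Step 2: The number of values is n = 7.
Step 3: Since n is odd, the median is the middle value at position 4: 20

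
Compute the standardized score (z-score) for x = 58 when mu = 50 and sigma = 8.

1

Step 1: Recall the z-score formula: z = (x - mu) / sigma
Step 2: Substitute values: z = (58 - 50) / 8
Step 3: z = 8 / 8 = 1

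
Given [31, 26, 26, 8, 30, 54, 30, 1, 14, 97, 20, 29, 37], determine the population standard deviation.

22.8978

Step 1: Compute the mean: 31
Step 2: Sum of squared deviations from the mean: 6816
Step 3: Population variance = 6816 / 13 = 524.3077
Step 4: Standard deviation = sqrt(524.3077) = 22.8978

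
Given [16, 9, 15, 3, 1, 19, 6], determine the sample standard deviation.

6.9385

Step 1: Compute the mean: 9.8571
Step 2: Sum of squared deviations from the mean: 288.8571
Step 3: Sample variance = 288.8571 / 6 = 48.1429
Step 4: Standard deviation = sqrt(48.1429) = 6.9385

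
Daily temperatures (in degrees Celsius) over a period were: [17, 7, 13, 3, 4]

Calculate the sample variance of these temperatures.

36.2

Step 1: Compute the mean: (17 + 7 + 13 + 3 + 4) / 5 = 8.8
Step 2: Compute squared deviations from the mean:
  (17 - 8.8)^2 = 67.24
  (7 - 8.8)^2 = 3.24
  (13 - 8.8)^2 = 17.64
  (3 - 8.8)^2 = 33.64
  (4 - 8.8)^2 = 23.04
Step 3: Sum of squared deviations = 144.8
Step 4: Sample variance = 144.8 / 4 = 36.2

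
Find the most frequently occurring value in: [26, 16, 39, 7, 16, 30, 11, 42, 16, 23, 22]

16

Step 1: Count the frequency of each value:
  7: appears 1 time(s)
  11: appears 1 time(s)
  16: appears 3 time(s)
  22: appears 1 time(s)
  23: appears 1 time(s)
  26: appears 1 time(s)
  30: appears 1 time(s)
  39: appears 1 time(s)
  42: appears 1 time(s)
Step 2: The value 16 appears most frequently (3 times).
Step 3: Mode = 16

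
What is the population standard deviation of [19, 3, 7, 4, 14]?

6.1514

Step 1: Compute the mean: 9.4
Step 2: Sum of squared deviations from the mean: 189.2
Step 3: Population variance = 189.2 / 5 = 37.84
Step 4: Standard deviation = sqrt(37.84) = 6.1514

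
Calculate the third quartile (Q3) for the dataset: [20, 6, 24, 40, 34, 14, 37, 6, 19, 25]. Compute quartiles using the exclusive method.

34.75

Step 1: Sort the data: [6, 6, 14, 19, 20, 24, 25, 34, 37, 40]
Step 2: n = 10
Step 3: Using the exclusive quartile method:
  Q1 = 12
  Q2 (median) = 22
  Q3 = 34.75
  IQR = Q3 - Q1 = 34.75 - 12 = 22.75
Step 4: Q3 = 34.75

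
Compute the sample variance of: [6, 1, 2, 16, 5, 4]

29.0667

Step 1: Compute the mean: (6 + 1 + 2 + 16 + 5 + 4) / 6 = 5.6667
Step 2: Compute squared deviations from the mean:
  (6 - 5.6667)^2 = 0.1111
  (1 - 5.6667)^2 = 21.7778
  (2 - 5.6667)^2 = 13.4444
  (16 - 5.6667)^2 = 106.7778
  (5 - 5.6667)^2 = 0.4444
  (4 - 5.6667)^2 = 2.7778
Step 3: Sum of squared deviations = 145.3333
Step 4: Sample variance = 145.3333 / 5 = 29.0667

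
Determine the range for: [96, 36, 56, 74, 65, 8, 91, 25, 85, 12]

88

Step 1: Identify the maximum value: max = 96
Step 2: Identify the minimum value: min = 8
Step 3: Range = max - min = 96 - 8 = 88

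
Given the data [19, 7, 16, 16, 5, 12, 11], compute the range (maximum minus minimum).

14

Step 1: Identify the maximum value: max = 19
Step 2: Identify the minimum value: min = 5
Step 3: Range = max - min = 19 - 5 = 14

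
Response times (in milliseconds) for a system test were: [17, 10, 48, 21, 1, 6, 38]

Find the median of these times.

17

Step 1: Sort the data in ascending order: [1, 6, 10, 17, 21, 38, 48]
Step 2: The number of values is n = 7.
Step 3: Since n is odd, the median is the middle value at position 4: 17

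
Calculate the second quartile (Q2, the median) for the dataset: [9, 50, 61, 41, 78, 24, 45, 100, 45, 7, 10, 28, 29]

41

Step 1: Sort the data: [7, 9, 10, 24, 28, 29, 41, 45, 45, 50, 61, 78, 100]
Step 2: n = 13
Step 3: Q2 is the median. Since n is odd, it is the middle value at position 7: 41
Step 4: Q2 = 41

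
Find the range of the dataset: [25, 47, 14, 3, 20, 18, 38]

44

Step 1: Identify the maximum value: max = 47
Step 2: Identify the minimum value: min = 3
Step 3: Range = max - min = 47 - 3 = 44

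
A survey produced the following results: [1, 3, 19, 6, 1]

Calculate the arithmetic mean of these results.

6

Step 1: Sum all values: 1 + 3 + 19 + 6 + 1 = 30
Step 2: Count the number of values: n = 5
Step 3: Mean = sum / n = 30 / 5 = 6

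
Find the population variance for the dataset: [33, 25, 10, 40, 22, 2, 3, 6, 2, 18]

168.29

Step 1: Compute the mean: (33 + 25 + 10 + 40 + 22 + 2 + 3 + 6 + 2 + 18) / 10 = 16.1
Step 2: Compute squared deviations from the mean:
  (33 - 16.1)^2 = 285.61
  (25 - 16.1)^2 = 79.21
  (10 - 16.1)^2 = 37.21
  (40 - 16.1)^2 = 571.21
  (22 - 16.1)^2 = 34.81
  (2 - 16.1)^2 = 198.81
  (3 - 16.1)^2 = 171.61
  (6 - 16.1)^2 = 102.01
  (2 - 16.1)^2 = 198.81
  (18 - 16.1)^2 = 3.61
Step 3: Sum of squared deviations = 1682.9
Step 4: Population variance = 1682.9 / 10 = 168.29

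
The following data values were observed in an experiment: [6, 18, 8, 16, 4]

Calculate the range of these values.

14

Step 1: Identify the maximum value: max = 18
Step 2: Identify the minimum value: min = 4
Step 3: Range = max - min = 18 - 4 = 14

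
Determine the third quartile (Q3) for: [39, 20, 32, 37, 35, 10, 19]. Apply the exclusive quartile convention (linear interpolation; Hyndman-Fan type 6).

37

Step 1: Sort the data: [10, 19, 20, 32, 35, 37, 39]
Step 2: n = 7
Step 3: Using the exclusive quartile method:
  Q1 = 19
  Q2 (median) = 32
  Q3 = 37
  IQR = Q3 - Q1 = 37 - 19 = 18
Step 4: Q3 = 37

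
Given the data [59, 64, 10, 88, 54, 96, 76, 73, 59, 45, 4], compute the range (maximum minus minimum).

92

Step 1: Identify the maximum value: max = 96
Step 2: Identify the minimum value: min = 4
Step 3: Range = max - min = 96 - 4 = 92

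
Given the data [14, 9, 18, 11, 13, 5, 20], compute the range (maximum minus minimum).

15

Step 1: Identify the maximum value: max = 20
Step 2: Identify the minimum value: min = 5
Step 3: Range = max - min = 20 - 5 = 15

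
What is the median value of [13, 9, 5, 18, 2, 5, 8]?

8

Step 1: Sort the data in ascending order: [2, 5, 5, 8, 9, 13, 18]
Step 2: The number of values is n = 7.
Step 3: Since n is odd, the median is the middle value at position 4: 8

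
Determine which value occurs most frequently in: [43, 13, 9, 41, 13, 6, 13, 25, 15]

13

Step 1: Count the frequency of each value:
  6: appears 1 time(s)
  9: appears 1 time(s)
  13: appears 3 time(s)
  15: appears 1 time(s)
  25: appears 1 time(s)
  41: appears 1 time(s)
  43: appears 1 time(s)
Step 2: The value 13 appears most frequently (3 times).
Step 3: Mode = 13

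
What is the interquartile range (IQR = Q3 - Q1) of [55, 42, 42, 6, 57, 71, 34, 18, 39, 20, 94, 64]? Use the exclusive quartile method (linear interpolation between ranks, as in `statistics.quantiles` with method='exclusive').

38.75

Step 1: Sort the data: [6, 18, 20, 34, 39, 42, 42, 55, 57, 64, 71, 94]
Step 2: n = 12
Step 3: Using the exclusive quartile method:
  Q1 = 23.5
  Q2 (median) = 42
  Q3 = 62.25
  IQR = Q3 - Q1 = 62.25 - 23.5 = 38.75
Step 4: IQR = 38.75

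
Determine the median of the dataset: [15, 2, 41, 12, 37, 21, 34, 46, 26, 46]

30

Step 1: Sort the data in ascending order: [2, 12, 15, 21, 26, 34, 37, 41, 46, 46]
Step 2: The number of values is n = 10.
Step 3: Since n is even, the median is the average of positions 5 and 6:
  Median = (26 + 34) / 2 = 30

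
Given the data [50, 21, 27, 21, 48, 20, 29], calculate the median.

27

Step 1: Sort the data in ascending order: [20, 21, 21, 27, 29, 48, 50]
Step 2: The number of values is n = 7.
Step 3: Since n is odd, the median is the middle value at position 4: 27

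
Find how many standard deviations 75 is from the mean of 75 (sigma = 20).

0

Step 1: Recall the z-score formula: z = (x - mu) / sigma
Step 2: Substitute values: z = (75 - 75) / 20
Step 3: z = 0 / 20 = 0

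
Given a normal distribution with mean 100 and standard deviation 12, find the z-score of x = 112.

1

Step 1: Recall the z-score formula: z = (x - mu) / sigma
Step 2: Substitute values: z = (112 - 100) / 12
Step 3: z = 12 / 12 = 1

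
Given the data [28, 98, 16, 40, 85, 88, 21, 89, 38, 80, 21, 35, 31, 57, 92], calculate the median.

40

Step 1: Sort the data in ascending order: [16, 21, 21, 28, 31, 35, 38, 40, 57, 80, 85, 88, 89, 92, 98]
Step 2: The number of values is n = 15.
Step 3: Since n is odd, the median is the middle value at position 8: 40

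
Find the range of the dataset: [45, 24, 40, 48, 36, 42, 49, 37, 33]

25

Step 1: Identify the maximum value: max = 49
Step 2: Identify the minimum value: min = 24
Step 3: Range = max - min = 49 - 24 = 25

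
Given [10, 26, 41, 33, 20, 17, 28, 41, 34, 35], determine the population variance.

95.85

Step 1: Compute the mean: (10 + 26 + 41 + 33 + 20 + 17 + 28 + 41 + 34 + 35) / 10 = 28.5
Step 2: Compute squared deviations from the mean:
  (10 - 28.5)^2 = 342.25
  (26 - 28.5)^2 = 6.25
  (41 - 28.5)^2 = 156.25
  (33 - 28.5)^2 = 20.25
  (20 - 28.5)^2 = 72.25
  (17 - 28.5)^2 = 132.25
  (28 - 28.5)^2 = 0.25
  (41 - 28.5)^2 = 156.25
  (34 - 28.5)^2 = 30.25
  (35 - 28.5)^2 = 42.25
Step 3: Sum of squared deviations = 958.5
Step 4: Population variance = 958.5 / 10 = 95.85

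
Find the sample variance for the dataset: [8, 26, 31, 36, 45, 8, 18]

197.2857

Step 1: Compute the mean: (8 + 26 + 31 + 36 + 45 + 8 + 18) / 7 = 24.5714
Step 2: Compute squared deviations from the mean:
  (8 - 24.5714)^2 = 274.6122
  (26 - 24.5714)^2 = 2.0408
  (31 - 24.5714)^2 = 41.3265
  (36 - 24.5714)^2 = 130.6122
  (45 - 24.5714)^2 = 417.3265
  (8 - 24.5714)^2 = 274.6122
  (18 - 24.5714)^2 = 43.1837
Step 3: Sum of squared deviations = 1183.7143
Step 4: Sample variance = 1183.7143 / 6 = 197.2857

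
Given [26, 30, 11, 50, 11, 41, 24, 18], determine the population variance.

166.7344

Step 1: Compute the mean: (26 + 30 + 11 + 50 + 11 + 41 + 24 + 18) / 8 = 26.375
Step 2: Compute squared deviations from the mean:
  (26 - 26.375)^2 = 0.1406
  (30 - 26.375)^2 = 13.1406
  (11 - 26.375)^2 = 236.3906
  (50 - 26.375)^2 = 558.1406
  (11 - 26.375)^2 = 236.3906
  (41 - 26.375)^2 = 213.8906
  (24 - 26.375)^2 = 5.6406
  (18 - 26.375)^2 = 70.1406
Step 3: Sum of squared deviations = 1333.875
Step 4: Population variance = 1333.875 / 8 = 166.7344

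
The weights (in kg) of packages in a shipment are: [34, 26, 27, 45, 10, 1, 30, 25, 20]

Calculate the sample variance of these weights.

166.4444

Step 1: Compute the mean: (34 + 26 + 27 + 45 + 10 + 1 + 30 + 25 + 20) / 9 = 24.2222
Step 2: Compute squared deviations from the mean:
  (34 - 24.2222)^2 = 95.6049
  (26 - 24.2222)^2 = 3.1605
  (27 - 24.2222)^2 = 7.716
  (45 - 24.2222)^2 = 431.716
  (10 - 24.2222)^2 = 202.2716
  (1 - 24.2222)^2 = 539.2716
  (30 - 24.2222)^2 = 33.3827
  (25 - 24.2222)^2 = 0.6049
  (20 - 24.2222)^2 = 17.8272
Step 3: Sum of squared deviations = 1331.5556
Step 4: Sample variance = 1331.5556 / 8 = 166.4444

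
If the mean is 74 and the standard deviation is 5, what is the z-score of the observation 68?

-1.2

Step 1: Recall the z-score formula: z = (x - mu) / sigma
Step 2: Substitute values: z = (68 - 74) / 5
Step 3: z = -6 / 5 = -1.2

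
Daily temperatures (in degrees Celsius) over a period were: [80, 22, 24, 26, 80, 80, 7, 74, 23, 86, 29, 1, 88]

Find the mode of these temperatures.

80

Step 1: Count the frequency of each value:
  1: appears 1 time(s)
  7: appears 1 time(s)
  22: appears 1 time(s)
  23: appears 1 time(s)
  24: appears 1 time(s)
  26: appears 1 time(s)
  29: appears 1 time(s)
  74: appears 1 time(s)
  80: appears 3 time(s)
  86: appears 1 time(s)
  88: appears 1 time(s)
Step 2: The value 80 appears most frequently (3 times).
Step 3: Mode = 80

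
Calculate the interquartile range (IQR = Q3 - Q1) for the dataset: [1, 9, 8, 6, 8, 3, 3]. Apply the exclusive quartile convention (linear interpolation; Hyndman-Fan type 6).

5

Step 1: Sort the data: [1, 3, 3, 6, 8, 8, 9]
Step 2: n = 7
Step 3: Using the exclusive quartile method:
  Q1 = 3
  Q2 (median) = 6
  Q3 = 8
  IQR = Q3 - Q1 = 8 - 3 = 5
Step 4: IQR = 5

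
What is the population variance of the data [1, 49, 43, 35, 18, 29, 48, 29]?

231

Step 1: Compute the mean: (1 + 49 + 43 + 35 + 18 + 29 + 48 + 29) / 8 = 31.5
Step 2: Compute squared deviations from the mean:
  (1 - 31.5)^2 = 930.25
  (49 - 31.5)^2 = 306.25
  (43 - 31.5)^2 = 132.25
  (35 - 31.5)^2 = 12.25
  (18 - 31.5)^2 = 182.25
  (29 - 31.5)^2 = 6.25
  (48 - 31.5)^2 = 272.25
  (29 - 31.5)^2 = 6.25
Step 3: Sum of squared deviations = 1848
Step 4: Population variance = 1848 / 8 = 231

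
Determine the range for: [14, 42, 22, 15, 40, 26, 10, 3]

39

Step 1: Identify the maximum value: max = 42
Step 2: Identify the minimum value: min = 3
Step 3: Range = max - min = 42 - 3 = 39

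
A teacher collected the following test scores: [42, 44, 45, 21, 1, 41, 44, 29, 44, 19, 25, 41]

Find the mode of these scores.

44

Step 1: Count the frequency of each value:
  1: appears 1 time(s)
  19: appears 1 time(s)
  21: appears 1 time(s)
  25: appears 1 time(s)
  29: appears 1 time(s)
  41: appears 2 time(s)
  42: appears 1 time(s)
  44: appears 3 time(s)
  45: appears 1 time(s)
Step 2: The value 44 appears most frequently (3 times).
Step 3: Mode = 44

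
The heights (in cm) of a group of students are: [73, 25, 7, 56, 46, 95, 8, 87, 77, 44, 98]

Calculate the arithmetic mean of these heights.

56

Step 1: Sum all values: 73 + 25 + 7 + 56 + 46 + 95 + 8 + 87 + 77 + 44 + 98 = 616
Step 2: Count the number of values: n = 11
Step 3: Mean = sum / n = 616 / 11 = 56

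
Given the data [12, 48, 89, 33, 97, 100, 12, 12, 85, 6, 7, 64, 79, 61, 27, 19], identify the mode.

12

Step 1: Count the frequency of each value:
  6: appears 1 time(s)
  7: appears 1 time(s)
  12: appears 3 time(s)
  19: appears 1 time(s)
  27: appears 1 time(s)
  33: appears 1 time(s)
  48: appears 1 time(s)
  61: appears 1 time(s)
  64: appears 1 time(s)
  79: appears 1 time(s)
  85: appears 1 time(s)
  89: appears 1 time(s)
  97: appears 1 time(s)
  100: appears 1 time(s)
Step 2: The value 12 appears most frequently (3 times).
Step 3: Mode = 12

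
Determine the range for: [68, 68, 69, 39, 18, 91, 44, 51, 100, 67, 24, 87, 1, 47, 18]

99

Step 1: Identify the maximum value: max = 100
Step 2: Identify the minimum value: min = 1
Step 3: Range = max - min = 100 - 1 = 99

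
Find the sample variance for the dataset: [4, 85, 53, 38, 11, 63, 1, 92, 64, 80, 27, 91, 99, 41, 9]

1200.981

Step 1: Compute the mean: (4 + 85 + 53 + 38 + 11 + 63 + 1 + 92 + 64 + 80 + 27 + 91 + 99 + 41 + 9) / 15 = 50.5333
Step 2: Compute squared deviations from the mean:
  (4 - 50.5333)^2 = 2165.3511
  (85 - 50.5333)^2 = 1187.9511
  (53 - 50.5333)^2 = 6.0844
  (38 - 50.5333)^2 = 157.0844
  (11 - 50.5333)^2 = 1562.8844
  (63 - 50.5333)^2 = 155.4178
  (1 - 50.5333)^2 = 2453.5511
  (92 - 50.5333)^2 = 1719.4844
  (64 - 50.5333)^2 = 181.3511
  (80 - 50.5333)^2 = 868.2844
  (27 - 50.5333)^2 = 553.8178
  (91 - 50.5333)^2 = 1637.5511
  (99 - 50.5333)^2 = 2349.0178
  (41 - 50.5333)^2 = 90.8844
  (9 - 50.5333)^2 = 1725.0178
Step 3: Sum of squared deviations = 16813.7333
Step 4: Sample variance = 16813.7333 / 14 = 1200.981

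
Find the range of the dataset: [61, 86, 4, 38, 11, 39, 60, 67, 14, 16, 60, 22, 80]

82

Step 1: Identify the maximum value: max = 86
Step 2: Identify the minimum value: min = 4
Step 3: Range = max - min = 86 - 4 = 82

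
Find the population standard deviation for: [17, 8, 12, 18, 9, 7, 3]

5.0386

Step 1: Compute the mean: 10.5714
Step 2: Sum of squared deviations from the mean: 177.7143
Step 3: Population variance = 177.7143 / 7 = 25.3878
Step 4: Standard deviation = sqrt(25.3878) = 5.0386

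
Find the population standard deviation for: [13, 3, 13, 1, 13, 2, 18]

6.3019

Step 1: Compute the mean: 9
Step 2: Sum of squared deviations from the mean: 278
Step 3: Population variance = 278 / 7 = 39.7143
Step 4: Standard deviation = sqrt(39.7143) = 6.3019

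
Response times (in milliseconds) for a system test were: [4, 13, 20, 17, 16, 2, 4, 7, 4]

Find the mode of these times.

4

Step 1: Count the frequency of each value:
  2: appears 1 time(s)
  4: appears 3 time(s)
  7: appears 1 time(s)
  13: appears 1 time(s)
  16: appears 1 time(s)
  17: appears 1 time(s)
  20: appears 1 time(s)
Step 2: The value 4 appears most frequently (3 times).
Step 3: Mode = 4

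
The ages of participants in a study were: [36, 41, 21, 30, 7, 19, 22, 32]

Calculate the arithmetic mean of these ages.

26

Step 1: Sum all values: 36 + 41 + 21 + 30 + 7 + 19 + 22 + 32 = 208
Step 2: Count the number of values: n = 8
Step 3: Mean = sum / n = 208 / 8 = 26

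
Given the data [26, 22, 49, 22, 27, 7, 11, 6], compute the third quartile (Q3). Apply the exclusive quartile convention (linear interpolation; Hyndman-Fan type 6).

26.75

Step 1: Sort the data: [6, 7, 11, 22, 22, 26, 27, 49]
Step 2: n = 8
Step 3: Using the exclusive quartile method:
  Q1 = 8
  Q2 (median) = 22
  Q3 = 26.75
  IQR = Q3 - Q1 = 26.75 - 8 = 18.75
Step 4: Q3 = 26.75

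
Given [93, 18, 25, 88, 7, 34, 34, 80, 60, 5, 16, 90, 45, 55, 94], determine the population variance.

1004.5067

Step 1: Compute the mean: (93 + 18 + 25 + 88 + 7 + 34 + 34 + 80 + 60 + 5 + 16 + 90 + 45 + 55 + 94) / 15 = 49.6
Step 2: Compute squared deviations from the mean:
  (93 - 49.6)^2 = 1883.56
  (18 - 49.6)^2 = 998.56
  (25 - 49.6)^2 = 605.16
  (88 - 49.6)^2 = 1474.56
  (7 - 49.6)^2 = 1814.76
  (34 - 49.6)^2 = 243.36
  (34 - 49.6)^2 = 243.36
  (80 - 49.6)^2 = 924.16
  (60 - 49.6)^2 = 108.16
  (5 - 49.6)^2 = 1989.16
  (16 - 49.6)^2 = 1128.96
  (90 - 49.6)^2 = 1632.16
  (45 - 49.6)^2 = 21.16
  (55 - 49.6)^2 = 29.16
  (94 - 49.6)^2 = 1971.36
Step 3: Sum of squared deviations = 15067.6
Step 4: Population variance = 15067.6 / 15 = 1004.5067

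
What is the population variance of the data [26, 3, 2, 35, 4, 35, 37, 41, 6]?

252.4444

Step 1: Compute the mean: (26 + 3 + 2 + 35 + 4 + 35 + 37 + 41 + 6) / 9 = 21
Step 2: Compute squared deviations from the mean:
  (26 - 21)^2 = 25
  (3 - 21)^2 = 324
  (2 - 21)^2 = 361
  (35 - 21)^2 = 196
  (4 - 21)^2 = 289
  (35 - 21)^2 = 196
  (37 - 21)^2 = 256
  (41 - 21)^2 = 400
  (6 - 21)^2 = 225
Step 3: Sum of squared deviations = 2272
Step 4: Population variance = 2272 / 9 = 252.4444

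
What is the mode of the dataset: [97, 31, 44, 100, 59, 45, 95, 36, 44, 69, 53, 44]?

44

Step 1: Count the frequency of each value:
  31: appears 1 time(s)
  36: appears 1 time(s)
  44: appears 3 time(s)
  45: appears 1 time(s)
  53: appears 1 time(s)
  59: appears 1 time(s)
  69: appears 1 time(s)
  95: appears 1 time(s)
  97: appears 1 time(s)
  100: appears 1 time(s)
Step 2: The value 44 appears most frequently (3 times).
Step 3: Mode = 44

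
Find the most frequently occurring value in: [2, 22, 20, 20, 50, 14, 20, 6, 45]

20

Step 1: Count the frequency of each value:
  2: appears 1 time(s)
  6: appears 1 time(s)
  14: appears 1 time(s)
  20: appears 3 time(s)
  22: appears 1 time(s)
  45: appears 1 time(s)
  50: appears 1 time(s)
Step 2: The value 20 appears most frequently (3 times).
Step 3: Mode = 20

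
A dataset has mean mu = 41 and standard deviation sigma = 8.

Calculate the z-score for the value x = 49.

1

Step 1: Recall the z-score formula: z = (x - mu) / sigma
Step 2: Substitute values: z = (49 - 41) / 8
Step 3: z = 8 / 8 = 1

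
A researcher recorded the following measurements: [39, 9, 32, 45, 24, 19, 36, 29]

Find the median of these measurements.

30.5

Step 1: Sort the data in ascending order: [9, 19, 24, 29, 32, 36, 39, 45]
Step 2: The number of values is n = 8.
Step 3: Since n is even, the median is the average of positions 4 and 5:
  Median = (29 + 32) / 2 = 30.5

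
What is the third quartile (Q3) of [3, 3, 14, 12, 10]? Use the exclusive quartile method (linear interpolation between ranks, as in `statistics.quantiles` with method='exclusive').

13

Step 1: Sort the data: [3, 3, 10, 12, 14]
Step 2: n = 5
Step 3: Using the exclusive quartile method:
  Q1 = 3
  Q2 (median) = 10
  Q3 = 13
  IQR = Q3 - Q1 = 13 - 3 = 10
Step 4: Q3 = 13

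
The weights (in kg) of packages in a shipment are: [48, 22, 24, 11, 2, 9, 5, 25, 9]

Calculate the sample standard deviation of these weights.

14.2809

Step 1: Compute the mean: 17.2222
Step 2: Sum of squared deviations from the mean: 1631.5556
Step 3: Sample variance = 1631.5556 / 8 = 203.9444
Step 4: Standard deviation = sqrt(203.9444) = 14.2809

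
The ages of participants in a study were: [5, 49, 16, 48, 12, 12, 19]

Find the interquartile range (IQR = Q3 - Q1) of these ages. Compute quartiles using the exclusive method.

36

Step 1: Sort the data: [5, 12, 12, 16, 19, 48, 49]
Step 2: n = 7
Step 3: Using the exclusive quartile method:
  Q1 = 12
  Q2 (median) = 16
  Q3 = 48
  IQR = Q3 - Q1 = 48 - 12 = 36
Step 4: IQR = 36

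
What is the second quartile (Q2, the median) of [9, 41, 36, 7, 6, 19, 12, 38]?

15.5

Step 1: Sort the data: [6, 7, 9, 12, 19, 36, 38, 41]
Step 2: n = 8
Step 3: Q2 is the median. Since n is even, it is the average of the values at positions 4 and 5:
  Q2 = (12 + 19) / 2 = 15.5
Step 4: Q2 = 15.5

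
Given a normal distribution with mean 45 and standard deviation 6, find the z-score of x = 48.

0.5

Step 1: Recall the z-score formula: z = (x - mu) / sigma
Step 2: Substitute values: z = (48 - 45) / 6
Step 3: z = 3 / 6 = 0.5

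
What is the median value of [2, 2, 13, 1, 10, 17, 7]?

7

Step 1: Sort the data in ascending order: [1, 2, 2, 7, 10, 13, 17]
Step 2: The number of values is n = 7.
Step 3: Since n is odd, the median is the middle value at position 4: 7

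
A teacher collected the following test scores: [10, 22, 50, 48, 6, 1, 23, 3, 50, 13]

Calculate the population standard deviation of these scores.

18.7734

Step 1: Compute the mean: 22.6
Step 2: Sum of squared deviations from the mean: 3524.4
Step 3: Population variance = 3524.4 / 10 = 352.44
Step 4: Standard deviation = sqrt(352.44) = 18.7734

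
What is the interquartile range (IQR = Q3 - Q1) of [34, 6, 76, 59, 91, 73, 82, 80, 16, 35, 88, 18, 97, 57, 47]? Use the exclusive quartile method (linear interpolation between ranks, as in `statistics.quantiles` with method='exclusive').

48

Step 1: Sort the data: [6, 16, 18, 34, 35, 47, 57, 59, 73, 76, 80, 82, 88, 91, 97]
Step 2: n = 15
Step 3: Using the exclusive quartile method:
  Q1 = 34
  Q2 (median) = 59
  Q3 = 82
  IQR = Q3 - Q1 = 82 - 34 = 48
Step 4: IQR = 48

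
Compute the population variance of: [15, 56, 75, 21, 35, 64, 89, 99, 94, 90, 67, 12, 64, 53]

804.3878

Step 1: Compute the mean: (15 + 56 + 75 + 21 + 35 + 64 + 89 + 99 + 94 + 90 + 67 + 12 + 64 + 53) / 14 = 59.5714
Step 2: Compute squared deviations from the mean:
  (15 - 59.5714)^2 = 1986.6122
  (56 - 59.5714)^2 = 12.7551
  (75 - 59.5714)^2 = 238.0408
  (21 - 59.5714)^2 = 1487.7551
  (35 - 59.5714)^2 = 603.7551
  (64 - 59.5714)^2 = 19.6122
  (89 - 59.5714)^2 = 866.0408
  (99 - 59.5714)^2 = 1554.6122
  (94 - 59.5714)^2 = 1185.3265
  (90 - 59.5714)^2 = 925.898
  (67 - 59.5714)^2 = 55.1837
  (12 - 59.5714)^2 = 2263.0408
  (64 - 59.5714)^2 = 19.6122
  (53 - 59.5714)^2 = 43.1837
Step 3: Sum of squared deviations = 11261.4286
Step 4: Population variance = 11261.4286 / 14 = 804.3878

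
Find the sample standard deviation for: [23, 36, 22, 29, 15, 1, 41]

13.372

Step 1: Compute the mean: 23.8571
Step 2: Sum of squared deviations from the mean: 1072.8571
Step 3: Sample variance = 1072.8571 / 6 = 178.8095
Step 4: Standard deviation = sqrt(178.8095) = 13.372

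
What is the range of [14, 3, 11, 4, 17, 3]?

14

Step 1: Identify the maximum value: max = 17
Step 2: Identify the minimum value: min = 3
Step 3: Range = max - min = 17 - 3 = 14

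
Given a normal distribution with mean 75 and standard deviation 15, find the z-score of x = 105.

2

Step 1: Recall the z-score formula: z = (x - mu) / sigma
Step 2: Substitute values: z = (105 - 75) / 15
Step 3: z = 30 / 15 = 2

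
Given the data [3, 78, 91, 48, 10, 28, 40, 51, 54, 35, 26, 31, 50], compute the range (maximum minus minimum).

88

Step 1: Identify the maximum value: max = 91
Step 2: Identify the minimum value: min = 3
Step 3: Range = max - min = 91 - 3 = 88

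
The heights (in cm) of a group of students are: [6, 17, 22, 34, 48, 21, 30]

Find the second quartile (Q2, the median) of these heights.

22

Step 1: Sort the data: [6, 17, 21, 22, 30, 34, 48]
Step 2: n = 7
Step 3: Q2 is the median. Since n is odd, it is the middle value at position 4: 22
Step 4: Q2 = 22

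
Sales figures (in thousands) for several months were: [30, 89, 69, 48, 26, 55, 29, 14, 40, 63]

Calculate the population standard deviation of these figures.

21.8085

Step 1: Compute the mean: 46.3
Step 2: Sum of squared deviations from the mean: 4756.1
Step 3: Population variance = 4756.1 / 10 = 475.61
Step 4: Standard deviation = sqrt(475.61) = 21.8085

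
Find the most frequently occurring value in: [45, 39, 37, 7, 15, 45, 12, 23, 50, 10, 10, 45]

45

Step 1: Count the frequency of each value:
  7: appears 1 time(s)
  10: appears 2 time(s)
  12: appears 1 time(s)
  15: appears 1 time(s)
  23: appears 1 time(s)
  37: appears 1 time(s)
  39: appears 1 time(s)
  45: appears 3 time(s)
  50: appears 1 time(s)
Step 2: The value 45 appears most frequently (3 times).
Step 3: Mode = 45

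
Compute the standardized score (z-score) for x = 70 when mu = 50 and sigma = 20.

1

Step 1: Recall the z-score formula: z = (x - mu) / sigma
Step 2: Substitute values: z = (70 - 50) / 20
Step 3: z = 20 / 20 = 1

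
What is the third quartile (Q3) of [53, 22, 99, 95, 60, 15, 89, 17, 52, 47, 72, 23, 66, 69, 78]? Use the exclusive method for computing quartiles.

78

Step 1: Sort the data: [15, 17, 22, 23, 47, 52, 53, 60, 66, 69, 72, 78, 89, 95, 99]
Step 2: n = 15
Step 3: Using the exclusive quartile method:
  Q1 = 23
  Q2 (median) = 60
  Q3 = 78
  IQR = Q3 - Q1 = 78 - 23 = 55
Step 4: Q3 = 78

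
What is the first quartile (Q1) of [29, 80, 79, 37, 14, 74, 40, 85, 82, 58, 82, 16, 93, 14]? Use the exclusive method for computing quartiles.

25.75

Step 1: Sort the data: [14, 14, 16, 29, 37, 40, 58, 74, 79, 80, 82, 82, 85, 93]
Step 2: n = 14
Step 3: Using the exclusive quartile method:
  Q1 = 25.75
  Q2 (median) = 66
  Q3 = 82
  IQR = Q3 - Q1 = 82 - 25.75 = 56.25
Step 4: Q1 = 25.75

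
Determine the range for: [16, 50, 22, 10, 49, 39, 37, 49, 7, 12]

43

Step 1: Identify the maximum value: max = 50
Step 2: Identify the minimum value: min = 7
Step 3: Range = max - min = 50 - 7 = 43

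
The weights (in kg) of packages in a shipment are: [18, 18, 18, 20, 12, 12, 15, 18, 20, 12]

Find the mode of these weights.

18

Step 1: Count the frequency of each value:
  12: appears 3 time(s)
  15: appears 1 time(s)
  18: appears 4 time(s)
  20: appears 2 time(s)
Step 2: The value 18 appears most frequently (4 times).
Step 3: Mode = 18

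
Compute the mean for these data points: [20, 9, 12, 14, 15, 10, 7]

12.4286

Step 1: Sum all values: 20 + 9 + 12 + 14 + 15 + 10 + 7 = 87
Step 2: Count the number of values: n = 7
Step 3: Mean = sum / n = 87 / 7 = 12.4286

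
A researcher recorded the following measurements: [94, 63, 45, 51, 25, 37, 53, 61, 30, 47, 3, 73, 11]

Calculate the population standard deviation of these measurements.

23.9761

Step 1: Compute the mean: 45.6154
Step 2: Sum of squared deviations from the mean: 7473.0769
Step 3: Population variance = 7473.0769 / 13 = 574.8521
Step 4: Standard deviation = sqrt(574.8521) = 23.9761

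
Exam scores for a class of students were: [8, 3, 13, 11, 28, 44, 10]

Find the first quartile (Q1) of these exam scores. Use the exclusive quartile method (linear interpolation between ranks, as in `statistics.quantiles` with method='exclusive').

8

Step 1: Sort the data: [3, 8, 10, 11, 13, 28, 44]
Step 2: n = 7
Step 3: Using the exclusive quartile method:
  Q1 = 8
  Q2 (median) = 11
  Q3 = 28
  IQR = Q3 - Q1 = 28 - 8 = 20
Step 4: Q1 = 8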